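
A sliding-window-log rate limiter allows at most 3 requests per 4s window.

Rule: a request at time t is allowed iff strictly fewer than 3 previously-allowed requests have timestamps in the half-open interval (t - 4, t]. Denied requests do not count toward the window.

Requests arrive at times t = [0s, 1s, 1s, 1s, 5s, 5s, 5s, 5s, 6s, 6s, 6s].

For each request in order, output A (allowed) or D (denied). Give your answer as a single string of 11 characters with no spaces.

Answer: AAADAAADDDD

Derivation:
Tracking allowed requests in the window:
  req#1 t=0s: ALLOW
  req#2 t=1s: ALLOW
  req#3 t=1s: ALLOW
  req#4 t=1s: DENY
  req#5 t=5s: ALLOW
  req#6 t=5s: ALLOW
  req#7 t=5s: ALLOW
  req#8 t=5s: DENY
  req#9 t=6s: DENY
  req#10 t=6s: DENY
  req#11 t=6s: DENY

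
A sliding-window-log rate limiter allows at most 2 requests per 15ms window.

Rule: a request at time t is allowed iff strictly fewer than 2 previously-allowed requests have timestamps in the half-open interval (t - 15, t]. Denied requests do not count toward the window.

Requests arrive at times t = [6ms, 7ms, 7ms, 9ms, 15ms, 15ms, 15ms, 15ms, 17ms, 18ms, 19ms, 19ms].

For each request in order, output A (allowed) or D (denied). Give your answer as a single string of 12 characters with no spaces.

Tracking allowed requests in the window:
  req#1 t=6ms: ALLOW
  req#2 t=7ms: ALLOW
  req#3 t=7ms: DENY
  req#4 t=9ms: DENY
  req#5 t=15ms: DENY
  req#6 t=15ms: DENY
  req#7 t=15ms: DENY
  req#8 t=15ms: DENY
  req#9 t=17ms: DENY
  req#10 t=18ms: DENY
  req#11 t=19ms: DENY
  req#12 t=19ms: DENY

Answer: AADDDDDDDDDD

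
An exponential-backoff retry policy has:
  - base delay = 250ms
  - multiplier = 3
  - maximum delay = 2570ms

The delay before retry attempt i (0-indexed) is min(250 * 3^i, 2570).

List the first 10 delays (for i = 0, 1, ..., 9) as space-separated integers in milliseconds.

Answer: 250 750 2250 2570 2570 2570 2570 2570 2570 2570

Derivation:
Computing each delay:
  i=0: min(250*3^0, 2570) = 250
  i=1: min(250*3^1, 2570) = 750
  i=2: min(250*3^2, 2570) = 2250
  i=3: min(250*3^3, 2570) = 2570
  i=4: min(250*3^4, 2570) = 2570
  i=5: min(250*3^5, 2570) = 2570
  i=6: min(250*3^6, 2570) = 2570
  i=7: min(250*3^7, 2570) = 2570
  i=8: min(250*3^8, 2570) = 2570
  i=9: min(250*3^9, 2570) = 2570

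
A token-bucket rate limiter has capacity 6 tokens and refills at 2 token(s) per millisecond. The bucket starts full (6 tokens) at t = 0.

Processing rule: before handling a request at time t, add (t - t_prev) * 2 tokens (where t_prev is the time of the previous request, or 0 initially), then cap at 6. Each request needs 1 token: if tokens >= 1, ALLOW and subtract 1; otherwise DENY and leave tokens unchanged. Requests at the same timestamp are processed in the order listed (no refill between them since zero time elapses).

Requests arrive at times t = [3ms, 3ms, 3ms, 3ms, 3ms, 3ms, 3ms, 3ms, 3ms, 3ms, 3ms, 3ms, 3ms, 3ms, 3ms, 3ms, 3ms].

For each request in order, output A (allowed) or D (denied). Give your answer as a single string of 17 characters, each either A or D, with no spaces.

Answer: AAAAAADDDDDDDDDDD

Derivation:
Simulating step by step:
  req#1 t=3ms: ALLOW
  req#2 t=3ms: ALLOW
  req#3 t=3ms: ALLOW
  req#4 t=3ms: ALLOW
  req#5 t=3ms: ALLOW
  req#6 t=3ms: ALLOW
  req#7 t=3ms: DENY
  req#8 t=3ms: DENY
  req#9 t=3ms: DENY
  req#10 t=3ms: DENY
  req#11 t=3ms: DENY
  req#12 t=3ms: DENY
  req#13 t=3ms: DENY
  req#14 t=3ms: DENY
  req#15 t=3ms: DENY
  req#16 t=3ms: DENY
  req#17 t=3ms: DENY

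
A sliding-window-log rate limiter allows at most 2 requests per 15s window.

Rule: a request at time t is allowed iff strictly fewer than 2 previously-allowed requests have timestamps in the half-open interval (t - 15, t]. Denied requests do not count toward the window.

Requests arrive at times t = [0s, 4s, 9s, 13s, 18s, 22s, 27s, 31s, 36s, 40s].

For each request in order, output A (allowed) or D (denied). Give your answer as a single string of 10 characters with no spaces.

Answer: AADDAADDAA

Derivation:
Tracking allowed requests in the window:
  req#1 t=0s: ALLOW
  req#2 t=4s: ALLOW
  req#3 t=9s: DENY
  req#4 t=13s: DENY
  req#5 t=18s: ALLOW
  req#6 t=22s: ALLOW
  req#7 t=27s: DENY
  req#8 t=31s: DENY
  req#9 t=36s: ALLOW
  req#10 t=40s: ALLOW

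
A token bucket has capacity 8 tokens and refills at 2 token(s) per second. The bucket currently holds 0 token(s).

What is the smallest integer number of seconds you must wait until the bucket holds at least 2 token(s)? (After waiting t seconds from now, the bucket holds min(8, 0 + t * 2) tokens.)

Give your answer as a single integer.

Answer: 1

Derivation:
Need 0 + t * 2 >= 2, so t >= 2/2.
Smallest integer t = ceil(2/2) = 1.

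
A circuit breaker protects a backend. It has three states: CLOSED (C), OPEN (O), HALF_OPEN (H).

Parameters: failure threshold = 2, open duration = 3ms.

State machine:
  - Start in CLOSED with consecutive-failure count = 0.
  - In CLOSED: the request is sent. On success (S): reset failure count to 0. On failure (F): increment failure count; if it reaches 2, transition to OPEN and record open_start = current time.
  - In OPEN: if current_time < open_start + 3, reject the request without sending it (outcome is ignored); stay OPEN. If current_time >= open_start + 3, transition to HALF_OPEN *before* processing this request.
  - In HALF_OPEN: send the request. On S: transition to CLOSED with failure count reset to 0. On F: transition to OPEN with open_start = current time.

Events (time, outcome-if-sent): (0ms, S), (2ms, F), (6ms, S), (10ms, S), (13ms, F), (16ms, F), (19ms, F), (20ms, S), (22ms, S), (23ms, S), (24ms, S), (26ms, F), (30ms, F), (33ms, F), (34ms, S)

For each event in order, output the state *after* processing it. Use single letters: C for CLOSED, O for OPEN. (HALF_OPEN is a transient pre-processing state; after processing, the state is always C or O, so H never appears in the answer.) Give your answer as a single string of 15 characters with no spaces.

Answer: CCCCCOOOCCCCOOO

Derivation:
State after each event:
  event#1 t=0ms outcome=S: state=CLOSED
  event#2 t=2ms outcome=F: state=CLOSED
  event#3 t=6ms outcome=S: state=CLOSED
  event#4 t=10ms outcome=S: state=CLOSED
  event#5 t=13ms outcome=F: state=CLOSED
  event#6 t=16ms outcome=F: state=OPEN
  event#7 t=19ms outcome=F: state=OPEN
  event#8 t=20ms outcome=S: state=OPEN
  event#9 t=22ms outcome=S: state=CLOSED
  event#10 t=23ms outcome=S: state=CLOSED
  event#11 t=24ms outcome=S: state=CLOSED
  event#12 t=26ms outcome=F: state=CLOSED
  event#13 t=30ms outcome=F: state=OPEN
  event#14 t=33ms outcome=F: state=OPEN
  event#15 t=34ms outcome=S: state=OPEN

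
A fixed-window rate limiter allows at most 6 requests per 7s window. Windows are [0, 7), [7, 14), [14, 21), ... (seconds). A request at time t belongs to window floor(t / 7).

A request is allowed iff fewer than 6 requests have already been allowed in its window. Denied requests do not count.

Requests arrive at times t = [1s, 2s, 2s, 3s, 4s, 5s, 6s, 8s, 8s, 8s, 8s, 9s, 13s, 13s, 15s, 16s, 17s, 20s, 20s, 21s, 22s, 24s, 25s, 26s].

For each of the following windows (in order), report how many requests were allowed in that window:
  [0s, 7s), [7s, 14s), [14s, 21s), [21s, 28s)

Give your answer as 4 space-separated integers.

Processing requests:
  req#1 t=1s (window 0): ALLOW
  req#2 t=2s (window 0): ALLOW
  req#3 t=2s (window 0): ALLOW
  req#4 t=3s (window 0): ALLOW
  req#5 t=4s (window 0): ALLOW
  req#6 t=5s (window 0): ALLOW
  req#7 t=6s (window 0): DENY
  req#8 t=8s (window 1): ALLOW
  req#9 t=8s (window 1): ALLOW
  req#10 t=8s (window 1): ALLOW
  req#11 t=8s (window 1): ALLOW
  req#12 t=9s (window 1): ALLOW
  req#13 t=13s (window 1): ALLOW
  req#14 t=13s (window 1): DENY
  req#15 t=15s (window 2): ALLOW
  req#16 t=16s (window 2): ALLOW
  req#17 t=17s (window 2): ALLOW
  req#18 t=20s (window 2): ALLOW
  req#19 t=20s (window 2): ALLOW
  req#20 t=21s (window 3): ALLOW
  req#21 t=22s (window 3): ALLOW
  req#22 t=24s (window 3): ALLOW
  req#23 t=25s (window 3): ALLOW
  req#24 t=26s (window 3): ALLOW

Allowed counts by window: 6 6 5 5

Answer: 6 6 5 5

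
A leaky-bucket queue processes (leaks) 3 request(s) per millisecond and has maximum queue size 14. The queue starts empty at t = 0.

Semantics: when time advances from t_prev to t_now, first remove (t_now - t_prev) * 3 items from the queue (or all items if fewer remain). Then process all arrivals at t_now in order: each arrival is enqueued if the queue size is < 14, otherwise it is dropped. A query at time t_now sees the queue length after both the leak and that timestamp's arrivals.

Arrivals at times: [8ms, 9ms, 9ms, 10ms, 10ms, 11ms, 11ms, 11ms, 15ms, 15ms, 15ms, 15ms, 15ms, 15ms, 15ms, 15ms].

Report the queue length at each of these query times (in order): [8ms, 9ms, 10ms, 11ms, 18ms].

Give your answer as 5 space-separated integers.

Queue lengths at query times:
  query t=8ms: backlog = 1
  query t=9ms: backlog = 2
  query t=10ms: backlog = 2
  query t=11ms: backlog = 3
  query t=18ms: backlog = 0

Answer: 1 2 2 3 0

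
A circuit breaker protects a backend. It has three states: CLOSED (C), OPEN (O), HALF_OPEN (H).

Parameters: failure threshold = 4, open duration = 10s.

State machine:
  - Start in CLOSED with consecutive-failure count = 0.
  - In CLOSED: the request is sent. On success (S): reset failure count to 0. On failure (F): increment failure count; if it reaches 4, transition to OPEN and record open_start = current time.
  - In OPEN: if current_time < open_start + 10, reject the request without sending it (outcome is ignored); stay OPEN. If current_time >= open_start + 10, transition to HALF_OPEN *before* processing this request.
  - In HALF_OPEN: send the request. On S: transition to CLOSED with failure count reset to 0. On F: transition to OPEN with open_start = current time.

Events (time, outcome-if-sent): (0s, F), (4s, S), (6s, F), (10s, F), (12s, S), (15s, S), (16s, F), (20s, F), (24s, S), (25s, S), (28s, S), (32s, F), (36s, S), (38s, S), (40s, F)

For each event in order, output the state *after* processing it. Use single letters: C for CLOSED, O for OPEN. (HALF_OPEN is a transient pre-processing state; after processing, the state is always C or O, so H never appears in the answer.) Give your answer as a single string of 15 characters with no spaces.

Answer: CCCCCCCCCCCCCCC

Derivation:
State after each event:
  event#1 t=0s outcome=F: state=CLOSED
  event#2 t=4s outcome=S: state=CLOSED
  event#3 t=6s outcome=F: state=CLOSED
  event#4 t=10s outcome=F: state=CLOSED
  event#5 t=12s outcome=S: state=CLOSED
  event#6 t=15s outcome=S: state=CLOSED
  event#7 t=16s outcome=F: state=CLOSED
  event#8 t=20s outcome=F: state=CLOSED
  event#9 t=24s outcome=S: state=CLOSED
  event#10 t=25s outcome=S: state=CLOSED
  event#11 t=28s outcome=S: state=CLOSED
  event#12 t=32s outcome=F: state=CLOSED
  event#13 t=36s outcome=S: state=CLOSED
  event#14 t=38s outcome=S: state=CLOSED
  event#15 t=40s outcome=F: state=CLOSED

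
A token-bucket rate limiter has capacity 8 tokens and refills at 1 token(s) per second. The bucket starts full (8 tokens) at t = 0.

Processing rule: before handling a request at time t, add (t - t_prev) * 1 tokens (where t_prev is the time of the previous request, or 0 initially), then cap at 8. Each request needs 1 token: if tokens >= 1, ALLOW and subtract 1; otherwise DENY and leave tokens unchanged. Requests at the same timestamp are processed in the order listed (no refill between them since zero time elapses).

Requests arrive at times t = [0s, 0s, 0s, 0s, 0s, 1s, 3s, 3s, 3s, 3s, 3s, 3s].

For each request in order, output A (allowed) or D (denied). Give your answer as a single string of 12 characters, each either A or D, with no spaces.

Answer: AAAAAAAAAAAD

Derivation:
Simulating step by step:
  req#1 t=0s: ALLOW
  req#2 t=0s: ALLOW
  req#3 t=0s: ALLOW
  req#4 t=0s: ALLOW
  req#5 t=0s: ALLOW
  req#6 t=1s: ALLOW
  req#7 t=3s: ALLOW
  req#8 t=3s: ALLOW
  req#9 t=3s: ALLOW
  req#10 t=3s: ALLOW
  req#11 t=3s: ALLOW
  req#12 t=3s: DENY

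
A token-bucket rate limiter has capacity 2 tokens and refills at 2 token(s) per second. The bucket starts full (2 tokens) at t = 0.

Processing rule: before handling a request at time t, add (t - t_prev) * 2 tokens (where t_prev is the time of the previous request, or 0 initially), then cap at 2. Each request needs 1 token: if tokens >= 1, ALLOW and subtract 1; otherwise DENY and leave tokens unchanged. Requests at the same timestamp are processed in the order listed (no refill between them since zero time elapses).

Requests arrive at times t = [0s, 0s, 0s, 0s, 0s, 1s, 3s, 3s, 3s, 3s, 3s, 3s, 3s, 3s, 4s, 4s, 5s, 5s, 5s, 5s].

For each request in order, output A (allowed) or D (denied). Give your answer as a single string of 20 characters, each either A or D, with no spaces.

Simulating step by step:
  req#1 t=0s: ALLOW
  req#2 t=0s: ALLOW
  req#3 t=0s: DENY
  req#4 t=0s: DENY
  req#5 t=0s: DENY
  req#6 t=1s: ALLOW
  req#7 t=3s: ALLOW
  req#8 t=3s: ALLOW
  req#9 t=3s: DENY
  req#10 t=3s: DENY
  req#11 t=3s: DENY
  req#12 t=3s: DENY
  req#13 t=3s: DENY
  req#14 t=3s: DENY
  req#15 t=4s: ALLOW
  req#16 t=4s: ALLOW
  req#17 t=5s: ALLOW
  req#18 t=5s: ALLOW
  req#19 t=5s: DENY
  req#20 t=5s: DENY

Answer: AADDDAAADDDDDDAAAADD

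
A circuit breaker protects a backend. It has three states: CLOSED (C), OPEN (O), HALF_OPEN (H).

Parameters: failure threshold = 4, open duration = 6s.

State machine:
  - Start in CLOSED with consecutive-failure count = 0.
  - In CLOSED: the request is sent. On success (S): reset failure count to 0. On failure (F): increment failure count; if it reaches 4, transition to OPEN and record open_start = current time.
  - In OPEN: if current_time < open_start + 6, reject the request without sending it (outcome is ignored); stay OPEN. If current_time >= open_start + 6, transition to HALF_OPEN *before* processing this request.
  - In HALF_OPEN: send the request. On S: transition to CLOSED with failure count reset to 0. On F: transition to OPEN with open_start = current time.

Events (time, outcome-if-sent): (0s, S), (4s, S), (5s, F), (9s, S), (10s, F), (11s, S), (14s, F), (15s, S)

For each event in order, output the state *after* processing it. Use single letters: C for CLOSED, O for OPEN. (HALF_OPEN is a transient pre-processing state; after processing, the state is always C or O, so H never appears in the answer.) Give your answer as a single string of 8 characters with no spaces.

State after each event:
  event#1 t=0s outcome=S: state=CLOSED
  event#2 t=4s outcome=S: state=CLOSED
  event#3 t=5s outcome=F: state=CLOSED
  event#4 t=9s outcome=S: state=CLOSED
  event#5 t=10s outcome=F: state=CLOSED
  event#6 t=11s outcome=S: state=CLOSED
  event#7 t=14s outcome=F: state=CLOSED
  event#8 t=15s outcome=S: state=CLOSED

Answer: CCCCCCCC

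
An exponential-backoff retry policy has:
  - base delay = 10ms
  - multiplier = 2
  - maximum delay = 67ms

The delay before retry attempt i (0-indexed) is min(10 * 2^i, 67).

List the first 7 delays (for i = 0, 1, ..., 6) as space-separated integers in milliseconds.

Computing each delay:
  i=0: min(10*2^0, 67) = 10
  i=1: min(10*2^1, 67) = 20
  i=2: min(10*2^2, 67) = 40
  i=3: min(10*2^3, 67) = 67
  i=4: min(10*2^4, 67) = 67
  i=5: min(10*2^5, 67) = 67
  i=6: min(10*2^6, 67) = 67

Answer: 10 20 40 67 67 67 67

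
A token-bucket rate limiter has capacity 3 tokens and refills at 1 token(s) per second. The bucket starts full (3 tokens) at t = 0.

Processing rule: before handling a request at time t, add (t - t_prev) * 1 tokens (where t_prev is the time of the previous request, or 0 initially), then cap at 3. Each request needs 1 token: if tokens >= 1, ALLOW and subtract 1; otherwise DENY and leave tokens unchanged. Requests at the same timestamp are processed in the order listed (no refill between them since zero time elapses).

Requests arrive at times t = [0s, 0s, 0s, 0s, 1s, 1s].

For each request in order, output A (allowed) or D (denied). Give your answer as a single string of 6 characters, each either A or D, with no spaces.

Simulating step by step:
  req#1 t=0s: ALLOW
  req#2 t=0s: ALLOW
  req#3 t=0s: ALLOW
  req#4 t=0s: DENY
  req#5 t=1s: ALLOW
  req#6 t=1s: DENY

Answer: AAADAD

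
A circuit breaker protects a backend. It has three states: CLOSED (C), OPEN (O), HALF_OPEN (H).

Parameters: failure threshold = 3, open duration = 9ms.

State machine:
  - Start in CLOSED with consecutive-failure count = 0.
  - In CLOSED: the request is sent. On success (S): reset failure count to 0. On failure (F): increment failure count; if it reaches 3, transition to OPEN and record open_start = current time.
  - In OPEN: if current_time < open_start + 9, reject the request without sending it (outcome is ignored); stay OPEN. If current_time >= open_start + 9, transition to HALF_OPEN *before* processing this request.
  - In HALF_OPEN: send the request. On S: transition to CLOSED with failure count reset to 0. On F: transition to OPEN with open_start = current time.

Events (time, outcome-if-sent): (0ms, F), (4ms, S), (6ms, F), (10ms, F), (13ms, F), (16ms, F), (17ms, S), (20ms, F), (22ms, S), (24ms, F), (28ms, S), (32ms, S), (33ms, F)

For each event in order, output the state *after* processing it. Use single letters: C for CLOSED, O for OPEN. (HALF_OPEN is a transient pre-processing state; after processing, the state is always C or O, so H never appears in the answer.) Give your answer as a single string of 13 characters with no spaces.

Answer: CCCCOOOOCCCCC

Derivation:
State after each event:
  event#1 t=0ms outcome=F: state=CLOSED
  event#2 t=4ms outcome=S: state=CLOSED
  event#3 t=6ms outcome=F: state=CLOSED
  event#4 t=10ms outcome=F: state=CLOSED
  event#5 t=13ms outcome=F: state=OPEN
  event#6 t=16ms outcome=F: state=OPEN
  event#7 t=17ms outcome=S: state=OPEN
  event#8 t=20ms outcome=F: state=OPEN
  event#9 t=22ms outcome=S: state=CLOSED
  event#10 t=24ms outcome=F: state=CLOSED
  event#11 t=28ms outcome=S: state=CLOSED
  event#12 t=32ms outcome=S: state=CLOSED
  event#13 t=33ms outcome=F: state=CLOSED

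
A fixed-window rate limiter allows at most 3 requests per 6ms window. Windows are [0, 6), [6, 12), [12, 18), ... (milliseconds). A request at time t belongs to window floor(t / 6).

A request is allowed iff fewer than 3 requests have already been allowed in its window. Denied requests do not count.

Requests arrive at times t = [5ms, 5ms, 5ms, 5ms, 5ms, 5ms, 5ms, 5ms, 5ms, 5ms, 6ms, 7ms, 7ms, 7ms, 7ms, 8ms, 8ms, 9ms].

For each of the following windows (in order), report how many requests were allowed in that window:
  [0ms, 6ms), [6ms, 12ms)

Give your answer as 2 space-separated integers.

Answer: 3 3

Derivation:
Processing requests:
  req#1 t=5ms (window 0): ALLOW
  req#2 t=5ms (window 0): ALLOW
  req#3 t=5ms (window 0): ALLOW
  req#4 t=5ms (window 0): DENY
  req#5 t=5ms (window 0): DENY
  req#6 t=5ms (window 0): DENY
  req#7 t=5ms (window 0): DENY
  req#8 t=5ms (window 0): DENY
  req#9 t=5ms (window 0): DENY
  req#10 t=5ms (window 0): DENY
  req#11 t=6ms (window 1): ALLOW
  req#12 t=7ms (window 1): ALLOW
  req#13 t=7ms (window 1): ALLOW
  req#14 t=7ms (window 1): DENY
  req#15 t=7ms (window 1): DENY
  req#16 t=8ms (window 1): DENY
  req#17 t=8ms (window 1): DENY
  req#18 t=9ms (window 1): DENY

Allowed counts by window: 3 3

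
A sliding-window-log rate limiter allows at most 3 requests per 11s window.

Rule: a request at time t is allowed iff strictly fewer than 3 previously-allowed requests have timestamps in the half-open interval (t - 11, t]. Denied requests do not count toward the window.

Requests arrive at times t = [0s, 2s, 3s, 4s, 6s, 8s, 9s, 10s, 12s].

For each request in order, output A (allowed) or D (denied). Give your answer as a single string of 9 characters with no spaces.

Answer: AAADDDDDA

Derivation:
Tracking allowed requests in the window:
  req#1 t=0s: ALLOW
  req#2 t=2s: ALLOW
  req#3 t=3s: ALLOW
  req#4 t=4s: DENY
  req#5 t=6s: DENY
  req#6 t=8s: DENY
  req#7 t=9s: DENY
  req#8 t=10s: DENY
  req#9 t=12s: ALLOW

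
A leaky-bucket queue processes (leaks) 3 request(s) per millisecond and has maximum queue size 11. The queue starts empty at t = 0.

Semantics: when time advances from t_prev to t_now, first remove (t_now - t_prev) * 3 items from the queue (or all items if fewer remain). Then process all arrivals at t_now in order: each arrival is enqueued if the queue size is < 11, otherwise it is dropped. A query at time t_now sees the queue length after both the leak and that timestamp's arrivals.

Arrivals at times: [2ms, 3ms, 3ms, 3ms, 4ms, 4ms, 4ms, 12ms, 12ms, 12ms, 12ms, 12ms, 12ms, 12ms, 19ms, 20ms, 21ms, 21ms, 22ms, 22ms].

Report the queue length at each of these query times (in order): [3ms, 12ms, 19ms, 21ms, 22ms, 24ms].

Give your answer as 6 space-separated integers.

Queue lengths at query times:
  query t=3ms: backlog = 3
  query t=12ms: backlog = 7
  query t=19ms: backlog = 1
  query t=21ms: backlog = 2
  query t=22ms: backlog = 2
  query t=24ms: backlog = 0

Answer: 3 7 1 2 2 0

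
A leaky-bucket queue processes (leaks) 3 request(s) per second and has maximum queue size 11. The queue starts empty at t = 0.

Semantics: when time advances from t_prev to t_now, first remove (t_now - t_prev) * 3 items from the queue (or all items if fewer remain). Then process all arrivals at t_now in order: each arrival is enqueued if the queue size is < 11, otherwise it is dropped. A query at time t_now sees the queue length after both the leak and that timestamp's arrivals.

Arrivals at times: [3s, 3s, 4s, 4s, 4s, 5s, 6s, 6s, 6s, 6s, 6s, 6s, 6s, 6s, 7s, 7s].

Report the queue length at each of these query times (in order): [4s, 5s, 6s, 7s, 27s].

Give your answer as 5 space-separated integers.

Queue lengths at query times:
  query t=4s: backlog = 3
  query t=5s: backlog = 1
  query t=6s: backlog = 8
  query t=7s: backlog = 7
  query t=27s: backlog = 0

Answer: 3 1 8 7 0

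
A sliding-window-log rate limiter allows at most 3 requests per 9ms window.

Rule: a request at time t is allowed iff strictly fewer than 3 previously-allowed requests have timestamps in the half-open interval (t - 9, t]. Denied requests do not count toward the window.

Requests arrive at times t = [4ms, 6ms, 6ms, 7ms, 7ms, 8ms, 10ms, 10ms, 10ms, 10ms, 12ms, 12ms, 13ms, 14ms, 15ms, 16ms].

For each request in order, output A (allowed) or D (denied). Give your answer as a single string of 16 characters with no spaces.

Answer: AAADDDDDDDDDADAA

Derivation:
Tracking allowed requests in the window:
  req#1 t=4ms: ALLOW
  req#2 t=6ms: ALLOW
  req#3 t=6ms: ALLOW
  req#4 t=7ms: DENY
  req#5 t=7ms: DENY
  req#6 t=8ms: DENY
  req#7 t=10ms: DENY
  req#8 t=10ms: DENY
  req#9 t=10ms: DENY
  req#10 t=10ms: DENY
  req#11 t=12ms: DENY
  req#12 t=12ms: DENY
  req#13 t=13ms: ALLOW
  req#14 t=14ms: DENY
  req#15 t=15ms: ALLOW
  req#16 t=16ms: ALLOW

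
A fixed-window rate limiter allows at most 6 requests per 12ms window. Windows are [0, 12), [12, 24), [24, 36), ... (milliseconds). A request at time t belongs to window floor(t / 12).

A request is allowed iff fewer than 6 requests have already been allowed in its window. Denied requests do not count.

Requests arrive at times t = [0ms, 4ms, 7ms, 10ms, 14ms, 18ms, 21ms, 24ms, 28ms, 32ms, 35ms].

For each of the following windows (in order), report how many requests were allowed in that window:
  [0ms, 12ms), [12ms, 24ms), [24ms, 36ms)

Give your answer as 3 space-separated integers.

Answer: 4 3 4

Derivation:
Processing requests:
  req#1 t=0ms (window 0): ALLOW
  req#2 t=4ms (window 0): ALLOW
  req#3 t=7ms (window 0): ALLOW
  req#4 t=10ms (window 0): ALLOW
  req#5 t=14ms (window 1): ALLOW
  req#6 t=18ms (window 1): ALLOW
  req#7 t=21ms (window 1): ALLOW
  req#8 t=24ms (window 2): ALLOW
  req#9 t=28ms (window 2): ALLOW
  req#10 t=32ms (window 2): ALLOW
  req#11 t=35ms (window 2): ALLOW

Allowed counts by window: 4 3 4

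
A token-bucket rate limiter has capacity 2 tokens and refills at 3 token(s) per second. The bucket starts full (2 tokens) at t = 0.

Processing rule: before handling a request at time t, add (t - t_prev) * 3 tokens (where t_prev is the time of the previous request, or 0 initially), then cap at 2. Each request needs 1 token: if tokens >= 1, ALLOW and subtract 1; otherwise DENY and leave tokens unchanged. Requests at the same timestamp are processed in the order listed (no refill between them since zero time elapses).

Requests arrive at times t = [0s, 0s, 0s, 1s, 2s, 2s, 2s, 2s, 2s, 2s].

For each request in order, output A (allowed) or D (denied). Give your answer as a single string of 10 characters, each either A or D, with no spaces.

Simulating step by step:
  req#1 t=0s: ALLOW
  req#2 t=0s: ALLOW
  req#3 t=0s: DENY
  req#4 t=1s: ALLOW
  req#5 t=2s: ALLOW
  req#6 t=2s: ALLOW
  req#7 t=2s: DENY
  req#8 t=2s: DENY
  req#9 t=2s: DENY
  req#10 t=2s: DENY

Answer: AADAAADDDD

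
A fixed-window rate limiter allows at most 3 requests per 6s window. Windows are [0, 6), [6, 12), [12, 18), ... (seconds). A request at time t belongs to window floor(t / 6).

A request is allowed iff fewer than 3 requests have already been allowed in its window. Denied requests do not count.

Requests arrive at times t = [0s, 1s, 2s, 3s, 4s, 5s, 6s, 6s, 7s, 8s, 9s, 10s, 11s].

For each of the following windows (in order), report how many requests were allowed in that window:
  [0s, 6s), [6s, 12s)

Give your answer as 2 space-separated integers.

Processing requests:
  req#1 t=0s (window 0): ALLOW
  req#2 t=1s (window 0): ALLOW
  req#3 t=2s (window 0): ALLOW
  req#4 t=3s (window 0): DENY
  req#5 t=4s (window 0): DENY
  req#6 t=5s (window 0): DENY
  req#7 t=6s (window 1): ALLOW
  req#8 t=6s (window 1): ALLOW
  req#9 t=7s (window 1): ALLOW
  req#10 t=8s (window 1): DENY
  req#11 t=9s (window 1): DENY
  req#12 t=10s (window 1): DENY
  req#13 t=11s (window 1): DENY

Allowed counts by window: 3 3

Answer: 3 3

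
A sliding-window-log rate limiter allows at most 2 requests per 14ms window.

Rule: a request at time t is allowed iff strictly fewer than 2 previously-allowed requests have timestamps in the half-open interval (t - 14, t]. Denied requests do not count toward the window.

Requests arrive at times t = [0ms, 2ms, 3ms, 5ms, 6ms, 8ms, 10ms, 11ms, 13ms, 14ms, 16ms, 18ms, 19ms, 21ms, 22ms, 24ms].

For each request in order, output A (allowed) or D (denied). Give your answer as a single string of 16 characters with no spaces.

Answer: AADDDDDDDAADDDDD

Derivation:
Tracking allowed requests in the window:
  req#1 t=0ms: ALLOW
  req#2 t=2ms: ALLOW
  req#3 t=3ms: DENY
  req#4 t=5ms: DENY
  req#5 t=6ms: DENY
  req#6 t=8ms: DENY
  req#7 t=10ms: DENY
  req#8 t=11ms: DENY
  req#9 t=13ms: DENY
  req#10 t=14ms: ALLOW
  req#11 t=16ms: ALLOW
  req#12 t=18ms: DENY
  req#13 t=19ms: DENY
  req#14 t=21ms: DENY
  req#15 t=22ms: DENY
  req#16 t=24ms: DENY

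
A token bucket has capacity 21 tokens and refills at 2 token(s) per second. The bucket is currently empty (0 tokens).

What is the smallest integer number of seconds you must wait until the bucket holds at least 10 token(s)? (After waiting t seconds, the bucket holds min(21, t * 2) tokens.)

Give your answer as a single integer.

Answer: 5

Derivation:
Need t * 2 >= 10, so t >= 10/2.
Smallest integer t = ceil(10/2) = 5.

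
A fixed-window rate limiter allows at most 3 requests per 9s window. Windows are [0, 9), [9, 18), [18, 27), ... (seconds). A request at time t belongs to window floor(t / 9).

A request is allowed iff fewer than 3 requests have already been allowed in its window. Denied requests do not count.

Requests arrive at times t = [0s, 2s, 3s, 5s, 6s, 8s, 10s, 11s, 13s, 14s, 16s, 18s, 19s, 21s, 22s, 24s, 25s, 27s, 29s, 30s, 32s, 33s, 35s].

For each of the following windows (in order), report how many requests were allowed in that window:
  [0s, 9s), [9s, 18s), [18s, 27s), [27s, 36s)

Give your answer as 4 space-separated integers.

Answer: 3 3 3 3

Derivation:
Processing requests:
  req#1 t=0s (window 0): ALLOW
  req#2 t=2s (window 0): ALLOW
  req#3 t=3s (window 0): ALLOW
  req#4 t=5s (window 0): DENY
  req#5 t=6s (window 0): DENY
  req#6 t=8s (window 0): DENY
  req#7 t=10s (window 1): ALLOW
  req#8 t=11s (window 1): ALLOW
  req#9 t=13s (window 1): ALLOW
  req#10 t=14s (window 1): DENY
  req#11 t=16s (window 1): DENY
  req#12 t=18s (window 2): ALLOW
  req#13 t=19s (window 2): ALLOW
  req#14 t=21s (window 2): ALLOW
  req#15 t=22s (window 2): DENY
  req#16 t=24s (window 2): DENY
  req#17 t=25s (window 2): DENY
  req#18 t=27s (window 3): ALLOW
  req#19 t=29s (window 3): ALLOW
  req#20 t=30s (window 3): ALLOW
  req#21 t=32s (window 3): DENY
  req#22 t=33s (window 3): DENY
  req#23 t=35s (window 3): DENY

Allowed counts by window: 3 3 3 3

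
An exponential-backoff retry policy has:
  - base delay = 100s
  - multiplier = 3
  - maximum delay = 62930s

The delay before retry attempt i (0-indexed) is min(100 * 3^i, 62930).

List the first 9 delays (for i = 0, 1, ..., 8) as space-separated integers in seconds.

Computing each delay:
  i=0: min(100*3^0, 62930) = 100
  i=1: min(100*3^1, 62930) = 300
  i=2: min(100*3^2, 62930) = 900
  i=3: min(100*3^3, 62930) = 2700
  i=4: min(100*3^4, 62930) = 8100
  i=5: min(100*3^5, 62930) = 24300
  i=6: min(100*3^6, 62930) = 62930
  i=7: min(100*3^7, 62930) = 62930
  i=8: min(100*3^8, 62930) = 62930

Answer: 100 300 900 2700 8100 24300 62930 62930 62930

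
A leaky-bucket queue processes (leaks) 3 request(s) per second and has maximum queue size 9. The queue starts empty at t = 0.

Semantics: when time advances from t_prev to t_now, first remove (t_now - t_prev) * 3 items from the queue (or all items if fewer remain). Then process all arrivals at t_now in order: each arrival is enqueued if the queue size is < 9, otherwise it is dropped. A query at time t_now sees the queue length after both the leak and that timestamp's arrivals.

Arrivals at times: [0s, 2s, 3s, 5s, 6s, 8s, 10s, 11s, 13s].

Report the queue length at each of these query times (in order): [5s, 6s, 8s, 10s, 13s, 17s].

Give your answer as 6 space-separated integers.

Queue lengths at query times:
  query t=5s: backlog = 1
  query t=6s: backlog = 1
  query t=8s: backlog = 1
  query t=10s: backlog = 1
  query t=13s: backlog = 1
  query t=17s: backlog = 0

Answer: 1 1 1 1 1 0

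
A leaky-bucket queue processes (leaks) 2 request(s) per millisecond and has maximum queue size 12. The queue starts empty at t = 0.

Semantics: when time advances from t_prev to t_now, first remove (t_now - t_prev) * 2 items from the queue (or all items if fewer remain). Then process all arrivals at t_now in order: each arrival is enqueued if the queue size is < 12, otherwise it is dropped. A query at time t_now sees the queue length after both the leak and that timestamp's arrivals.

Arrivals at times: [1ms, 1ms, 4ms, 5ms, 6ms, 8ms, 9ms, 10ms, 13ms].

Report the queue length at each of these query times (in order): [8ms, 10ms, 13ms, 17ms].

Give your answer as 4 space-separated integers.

Queue lengths at query times:
  query t=8ms: backlog = 1
  query t=10ms: backlog = 1
  query t=13ms: backlog = 1
  query t=17ms: backlog = 0

Answer: 1 1 1 0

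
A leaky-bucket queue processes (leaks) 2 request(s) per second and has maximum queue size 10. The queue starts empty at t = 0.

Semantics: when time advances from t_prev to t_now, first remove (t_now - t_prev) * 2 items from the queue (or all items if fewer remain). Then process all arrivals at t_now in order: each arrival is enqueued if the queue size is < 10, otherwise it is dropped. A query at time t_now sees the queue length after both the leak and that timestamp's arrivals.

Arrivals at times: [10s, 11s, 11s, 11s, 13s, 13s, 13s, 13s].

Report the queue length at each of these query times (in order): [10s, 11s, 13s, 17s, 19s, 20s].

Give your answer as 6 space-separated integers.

Queue lengths at query times:
  query t=10s: backlog = 1
  query t=11s: backlog = 3
  query t=13s: backlog = 4
  query t=17s: backlog = 0
  query t=19s: backlog = 0
  query t=20s: backlog = 0

Answer: 1 3 4 0 0 0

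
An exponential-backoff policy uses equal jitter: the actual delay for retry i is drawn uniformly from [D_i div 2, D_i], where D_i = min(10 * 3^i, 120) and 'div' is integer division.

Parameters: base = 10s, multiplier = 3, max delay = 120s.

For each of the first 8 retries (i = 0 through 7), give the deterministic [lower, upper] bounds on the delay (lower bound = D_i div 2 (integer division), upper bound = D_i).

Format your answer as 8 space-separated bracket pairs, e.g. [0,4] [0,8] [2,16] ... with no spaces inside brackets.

Computing bounds per retry:
  i=0: D_i=min(10*3^0,120)=10, bounds=[5,10]
  i=1: D_i=min(10*3^1,120)=30, bounds=[15,30]
  i=2: D_i=min(10*3^2,120)=90, bounds=[45,90]
  i=3: D_i=min(10*3^3,120)=120, bounds=[60,120]
  i=4: D_i=min(10*3^4,120)=120, bounds=[60,120]
  i=5: D_i=min(10*3^5,120)=120, bounds=[60,120]
  i=6: D_i=min(10*3^6,120)=120, bounds=[60,120]
  i=7: D_i=min(10*3^7,120)=120, bounds=[60,120]

Answer: [5,10] [15,30] [45,90] [60,120] [60,120] [60,120] [60,120] [60,120]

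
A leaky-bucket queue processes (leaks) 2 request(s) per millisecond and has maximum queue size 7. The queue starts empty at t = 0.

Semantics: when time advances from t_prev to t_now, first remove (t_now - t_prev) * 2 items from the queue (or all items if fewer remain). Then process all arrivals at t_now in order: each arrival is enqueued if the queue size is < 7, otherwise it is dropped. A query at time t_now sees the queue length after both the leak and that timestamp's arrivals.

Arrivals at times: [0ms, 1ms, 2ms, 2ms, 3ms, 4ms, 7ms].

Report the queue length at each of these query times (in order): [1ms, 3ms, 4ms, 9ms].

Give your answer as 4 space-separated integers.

Answer: 1 1 1 0

Derivation:
Queue lengths at query times:
  query t=1ms: backlog = 1
  query t=3ms: backlog = 1
  query t=4ms: backlog = 1
  query t=9ms: backlog = 0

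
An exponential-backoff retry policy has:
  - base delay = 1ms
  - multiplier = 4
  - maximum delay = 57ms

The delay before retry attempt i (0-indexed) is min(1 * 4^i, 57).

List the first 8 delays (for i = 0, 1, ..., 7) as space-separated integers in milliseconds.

Computing each delay:
  i=0: min(1*4^0, 57) = 1
  i=1: min(1*4^1, 57) = 4
  i=2: min(1*4^2, 57) = 16
  i=3: min(1*4^3, 57) = 57
  i=4: min(1*4^4, 57) = 57
  i=5: min(1*4^5, 57) = 57
  i=6: min(1*4^6, 57) = 57
  i=7: min(1*4^7, 57) = 57

Answer: 1 4 16 57 57 57 57 57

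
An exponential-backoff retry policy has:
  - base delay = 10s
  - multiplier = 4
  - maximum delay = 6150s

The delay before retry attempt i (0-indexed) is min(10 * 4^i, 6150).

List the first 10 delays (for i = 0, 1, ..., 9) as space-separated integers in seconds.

Computing each delay:
  i=0: min(10*4^0, 6150) = 10
  i=1: min(10*4^1, 6150) = 40
  i=2: min(10*4^2, 6150) = 160
  i=3: min(10*4^3, 6150) = 640
  i=4: min(10*4^4, 6150) = 2560
  i=5: min(10*4^5, 6150) = 6150
  i=6: min(10*4^6, 6150) = 6150
  i=7: min(10*4^7, 6150) = 6150
  i=8: min(10*4^8, 6150) = 6150
  i=9: min(10*4^9, 6150) = 6150

Answer: 10 40 160 640 2560 6150 6150 6150 6150 6150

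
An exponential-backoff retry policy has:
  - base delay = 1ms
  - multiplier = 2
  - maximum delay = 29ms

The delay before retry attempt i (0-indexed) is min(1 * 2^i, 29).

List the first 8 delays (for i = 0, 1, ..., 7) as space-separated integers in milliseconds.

Computing each delay:
  i=0: min(1*2^0, 29) = 1
  i=1: min(1*2^1, 29) = 2
  i=2: min(1*2^2, 29) = 4
  i=3: min(1*2^3, 29) = 8
  i=4: min(1*2^4, 29) = 16
  i=5: min(1*2^5, 29) = 29
  i=6: min(1*2^6, 29) = 29
  i=7: min(1*2^7, 29) = 29

Answer: 1 2 4 8 16 29 29 29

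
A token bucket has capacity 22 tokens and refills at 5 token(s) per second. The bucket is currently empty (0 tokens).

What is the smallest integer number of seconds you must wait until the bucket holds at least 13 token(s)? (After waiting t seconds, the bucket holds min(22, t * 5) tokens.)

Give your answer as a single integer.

Need t * 5 >= 13, so t >= 13/5.
Smallest integer t = ceil(13/5) = 3.

Answer: 3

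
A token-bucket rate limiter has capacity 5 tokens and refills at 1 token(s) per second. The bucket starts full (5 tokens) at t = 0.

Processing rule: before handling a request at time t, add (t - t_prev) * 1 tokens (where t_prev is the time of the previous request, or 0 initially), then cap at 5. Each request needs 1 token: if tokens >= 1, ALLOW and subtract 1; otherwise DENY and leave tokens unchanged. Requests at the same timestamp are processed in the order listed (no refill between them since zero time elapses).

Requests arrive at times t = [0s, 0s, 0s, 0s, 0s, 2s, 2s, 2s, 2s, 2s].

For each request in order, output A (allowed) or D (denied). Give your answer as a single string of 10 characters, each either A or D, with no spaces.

Answer: AAAAAAADDD

Derivation:
Simulating step by step:
  req#1 t=0s: ALLOW
  req#2 t=0s: ALLOW
  req#3 t=0s: ALLOW
  req#4 t=0s: ALLOW
  req#5 t=0s: ALLOW
  req#6 t=2s: ALLOW
  req#7 t=2s: ALLOW
  req#8 t=2s: DENY
  req#9 t=2s: DENY
  req#10 t=2s: DENY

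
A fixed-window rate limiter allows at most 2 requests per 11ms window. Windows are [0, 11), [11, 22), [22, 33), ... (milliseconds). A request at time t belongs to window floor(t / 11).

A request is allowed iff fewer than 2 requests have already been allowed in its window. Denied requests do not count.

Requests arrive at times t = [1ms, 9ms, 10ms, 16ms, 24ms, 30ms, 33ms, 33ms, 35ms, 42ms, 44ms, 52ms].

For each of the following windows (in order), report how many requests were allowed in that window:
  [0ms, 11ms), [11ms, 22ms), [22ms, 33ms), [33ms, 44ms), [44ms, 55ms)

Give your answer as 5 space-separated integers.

Answer: 2 1 2 2 2

Derivation:
Processing requests:
  req#1 t=1ms (window 0): ALLOW
  req#2 t=9ms (window 0): ALLOW
  req#3 t=10ms (window 0): DENY
  req#4 t=16ms (window 1): ALLOW
  req#5 t=24ms (window 2): ALLOW
  req#6 t=30ms (window 2): ALLOW
  req#7 t=33ms (window 3): ALLOW
  req#8 t=33ms (window 3): ALLOW
  req#9 t=35ms (window 3): DENY
  req#10 t=42ms (window 3): DENY
  req#11 t=44ms (window 4): ALLOW
  req#12 t=52ms (window 4): ALLOW

Allowed counts by window: 2 1 2 2 2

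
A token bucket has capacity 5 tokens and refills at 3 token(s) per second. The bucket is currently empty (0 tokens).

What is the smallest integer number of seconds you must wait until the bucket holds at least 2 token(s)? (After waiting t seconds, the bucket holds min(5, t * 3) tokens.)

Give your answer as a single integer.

Answer: 1

Derivation:
Need t * 3 >= 2, so t >= 2/3.
Smallest integer t = ceil(2/3) = 1.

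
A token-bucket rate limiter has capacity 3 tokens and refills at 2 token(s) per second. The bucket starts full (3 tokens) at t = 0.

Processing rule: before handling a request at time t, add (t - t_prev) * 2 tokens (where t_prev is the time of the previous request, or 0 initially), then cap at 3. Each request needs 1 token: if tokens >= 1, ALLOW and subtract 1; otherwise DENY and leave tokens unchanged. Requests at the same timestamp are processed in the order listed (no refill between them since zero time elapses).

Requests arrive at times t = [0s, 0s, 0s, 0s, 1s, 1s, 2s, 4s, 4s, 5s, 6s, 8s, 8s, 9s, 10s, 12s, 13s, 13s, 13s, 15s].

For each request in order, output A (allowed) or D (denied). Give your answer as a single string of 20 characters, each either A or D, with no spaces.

Answer: AAADAAAAAAAAAAAAAAAA

Derivation:
Simulating step by step:
  req#1 t=0s: ALLOW
  req#2 t=0s: ALLOW
  req#3 t=0s: ALLOW
  req#4 t=0s: DENY
  req#5 t=1s: ALLOW
  req#6 t=1s: ALLOW
  req#7 t=2s: ALLOW
  req#8 t=4s: ALLOW
  req#9 t=4s: ALLOW
  req#10 t=5s: ALLOW
  req#11 t=6s: ALLOW
  req#12 t=8s: ALLOW
  req#13 t=8s: ALLOW
  req#14 t=9s: ALLOW
  req#15 t=10s: ALLOW
  req#16 t=12s: ALLOW
  req#17 t=13s: ALLOW
  req#18 t=13s: ALLOW
  req#19 t=13s: ALLOW
  req#20 t=15s: ALLOW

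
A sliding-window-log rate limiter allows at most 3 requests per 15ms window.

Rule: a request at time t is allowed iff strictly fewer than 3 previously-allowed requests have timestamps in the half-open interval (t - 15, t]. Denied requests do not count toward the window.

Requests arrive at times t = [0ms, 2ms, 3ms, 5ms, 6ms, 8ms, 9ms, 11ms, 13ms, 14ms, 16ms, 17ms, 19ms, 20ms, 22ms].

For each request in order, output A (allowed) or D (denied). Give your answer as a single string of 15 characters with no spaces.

Tracking allowed requests in the window:
  req#1 t=0ms: ALLOW
  req#2 t=2ms: ALLOW
  req#3 t=3ms: ALLOW
  req#4 t=5ms: DENY
  req#5 t=6ms: DENY
  req#6 t=8ms: DENY
  req#7 t=9ms: DENY
  req#8 t=11ms: DENY
  req#9 t=13ms: DENY
  req#10 t=14ms: DENY
  req#11 t=16ms: ALLOW
  req#12 t=17ms: ALLOW
  req#13 t=19ms: ALLOW
  req#14 t=20ms: DENY
  req#15 t=22ms: DENY

Answer: AAADDDDDDDAAADD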